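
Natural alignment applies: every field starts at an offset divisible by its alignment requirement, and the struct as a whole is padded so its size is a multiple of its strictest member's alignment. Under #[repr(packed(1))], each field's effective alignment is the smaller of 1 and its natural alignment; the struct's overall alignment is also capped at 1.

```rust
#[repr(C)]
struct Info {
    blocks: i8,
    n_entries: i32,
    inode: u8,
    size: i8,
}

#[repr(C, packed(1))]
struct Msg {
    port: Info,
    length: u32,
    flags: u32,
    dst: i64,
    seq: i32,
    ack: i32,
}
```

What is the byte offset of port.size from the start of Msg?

9

Info: blocks at 0 (size 1, align 1) → ends 1; pad 3 to align 4 for n_entries; n_entries at 4 (size 4, align 4) → ends 8; inode at 8 (size 1, align 1) → ends 9; size at 9 (size 1, align 1) → ends 10; tail pad 2 to reach multiple of 4; total 12 bytes, alignment 4
port at 0 (size 12, align 1) → ends 12
within Info: size at 9
0 + 9 = 9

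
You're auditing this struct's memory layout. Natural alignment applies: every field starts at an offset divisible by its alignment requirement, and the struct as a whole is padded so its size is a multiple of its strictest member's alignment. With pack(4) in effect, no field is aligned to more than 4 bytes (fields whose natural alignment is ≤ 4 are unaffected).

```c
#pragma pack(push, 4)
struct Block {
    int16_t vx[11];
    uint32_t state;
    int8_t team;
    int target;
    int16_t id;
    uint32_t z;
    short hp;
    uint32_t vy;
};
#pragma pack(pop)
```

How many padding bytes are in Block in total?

9

@0: vx [22B, align 2] → 22
+2 pad (align 4)
@24: state [4B, align 4] → 28
@28: team [1B, align 1] → 29
+3 pad (align 4)
@32: target [4B, align 4] → 36
@36: id [2B, align 2] → 38
+2 pad (align 4)
@40: z [4B, align 4] → 44
@44: hp [2B, align 2] → 46
+2 pad (align 4)
@48: vy [4B, align 4] → 52
size 52, align 4
data bytes 43, size 52 → padding 9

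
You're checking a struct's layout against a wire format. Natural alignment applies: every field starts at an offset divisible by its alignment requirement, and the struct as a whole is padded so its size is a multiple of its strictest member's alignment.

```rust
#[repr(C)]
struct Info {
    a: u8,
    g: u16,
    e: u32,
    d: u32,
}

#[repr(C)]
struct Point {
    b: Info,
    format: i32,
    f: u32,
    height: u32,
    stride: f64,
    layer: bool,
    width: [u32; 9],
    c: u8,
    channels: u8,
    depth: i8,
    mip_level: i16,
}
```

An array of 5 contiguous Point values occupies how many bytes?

Info: 0..1  a  (1B, 1-aligned); 1..2  -- padding (1B); 2..4  g  (2B, 2-aligned); 4..8  e  (4B, 4-aligned); 8..12  d  (4B, 4-aligned); sizeof = 12, alignof = 4
0..12  b  (12B, 4-aligned)
12..16  format  (4B, 4-aligned)
16..20  f  (4B, 4-aligned)
20..24  height  (4B, 4-aligned)
24..32  stride  (8B, 8-aligned)
32..33  layer  (1B, 1-aligned)
33..36  -- padding (3B)
36..72  width  (36B, 4-aligned)
72..73  c  (1B, 1-aligned)
73..74  channels  (1B, 1-aligned)
74..75  depth  (1B, 1-aligned)
75..76  -- padding (1B)
76..78  mip_level  (2B, 2-aligned)
78..80  -- tail padding (2B)
sizeof = 80, alignof = 8
array of 5: 5 × 80 = 400

400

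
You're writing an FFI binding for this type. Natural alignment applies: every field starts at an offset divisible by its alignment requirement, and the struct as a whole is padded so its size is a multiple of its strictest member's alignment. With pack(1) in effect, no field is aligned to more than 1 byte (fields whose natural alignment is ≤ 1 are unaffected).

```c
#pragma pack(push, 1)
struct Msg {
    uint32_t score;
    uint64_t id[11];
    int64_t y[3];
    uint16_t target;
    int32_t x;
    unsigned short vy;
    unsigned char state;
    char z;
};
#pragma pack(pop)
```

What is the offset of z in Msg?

0..4  score  (4B, 1-aligned)
4..92  id  (88B, 1-aligned)
92..116  y  (24B, 1-aligned)
116..118  target  (2B, 1-aligned)
118..122  x  (4B, 1-aligned)
122..124  vy  (2B, 1-aligned)
124..125  state  (1B, 1-aligned)
125..126  z  (1B, 1-aligned)

125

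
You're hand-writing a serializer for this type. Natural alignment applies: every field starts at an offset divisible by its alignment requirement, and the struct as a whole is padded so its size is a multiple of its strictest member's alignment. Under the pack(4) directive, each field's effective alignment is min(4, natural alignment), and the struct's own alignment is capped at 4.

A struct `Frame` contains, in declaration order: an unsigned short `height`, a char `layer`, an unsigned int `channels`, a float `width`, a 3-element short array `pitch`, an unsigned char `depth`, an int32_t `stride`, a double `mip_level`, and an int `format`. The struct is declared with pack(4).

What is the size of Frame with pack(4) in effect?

height at 0 (size 2, align 2) → ends 2
layer at 2 (size 1, align 1) → ends 3
pad 1 to align 4 for channels
channels at 4 (size 4, align 4) → ends 8
width at 8 (size 4, align 4) → ends 12
pitch at 12 (size 6, align 2) → ends 18
depth at 18 (size 1, align 1) → ends 19
pad 1 to align 4 for stride
stride at 20 (size 4, align 4) → ends 24
mip_level at 24 (size 8, align 4) → ends 32
format at 32 (size 4, align 4) → ends 36
total 36 bytes, alignment 4

36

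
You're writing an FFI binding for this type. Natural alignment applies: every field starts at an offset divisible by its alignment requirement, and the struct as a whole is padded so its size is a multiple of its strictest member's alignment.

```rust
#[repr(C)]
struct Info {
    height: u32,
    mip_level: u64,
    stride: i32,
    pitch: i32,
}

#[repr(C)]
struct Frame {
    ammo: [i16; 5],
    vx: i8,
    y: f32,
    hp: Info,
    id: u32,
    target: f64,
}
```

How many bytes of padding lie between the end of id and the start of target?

4

Info: @0: height [4B, align 4] → 4; +4 pad (align 8); @8: mip_level [8B, align 8] → 16; @16: stride [4B, align 4] → 20; @20: pitch [4B, align 4] → 24; size 24, align 8
@0: ammo [10B, align 2] → 10
@10: vx [1B, align 1] → 11
+1 pad (align 4)
@12: y [4B, align 4] → 16
@16: hp [24B, align 8] → 40
@40: id [4B, align 4] → 44
+4 pad (align 8)
@48: target [8B, align 8] → 56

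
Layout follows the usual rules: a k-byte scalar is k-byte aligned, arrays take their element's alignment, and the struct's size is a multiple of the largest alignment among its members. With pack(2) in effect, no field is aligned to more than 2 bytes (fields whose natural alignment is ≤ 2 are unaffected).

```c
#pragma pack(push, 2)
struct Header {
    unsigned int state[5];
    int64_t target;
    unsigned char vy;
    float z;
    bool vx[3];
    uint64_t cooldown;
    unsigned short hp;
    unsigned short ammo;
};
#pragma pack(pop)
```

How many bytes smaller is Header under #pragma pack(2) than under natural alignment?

14

natural layout:
  state at 0 (size 20, align 4) → ends 20
  pad 4 to align 8 for target
  target at 24 (size 8, align 8) → ends 32
  vy at 32 (size 1, align 1) → ends 33
  pad 3 to align 4 for z
  z at 36 (size 4, align 4) → ends 40
  vx at 40 (size 3, align 1) → ends 43
  pad 5 to align 8 for cooldown
  cooldown at 48 (size 8, align 8) → ends 56
  hp at 56 (size 2, align 2) → ends 58
  ammo at 58 (size 2, align 2) → ends 60
  tail pad 4 to reach multiple of 8
  total 64 bytes, alignment 8
packed(2) layout:
  state at 0 (size 20, align 2) → ends 20
  target at 20 (size 8, align 2) → ends 28
  vy at 28 (size 1, align 1) → ends 29
  pad 1 to align 2 for z
  z at 30 (size 4, align 2) → ends 34
  vx at 34 (size 3, align 1) → ends 37
  pad 1 to align 2 for cooldown
  cooldown at 38 (size 8, align 2) → ends 46
  hp at 46 (size 2, align 2) → ends 48
  ammo at 48 (size 2, align 2) → ends 50
  total 50 bytes, alignment 2
64 − 50 = 14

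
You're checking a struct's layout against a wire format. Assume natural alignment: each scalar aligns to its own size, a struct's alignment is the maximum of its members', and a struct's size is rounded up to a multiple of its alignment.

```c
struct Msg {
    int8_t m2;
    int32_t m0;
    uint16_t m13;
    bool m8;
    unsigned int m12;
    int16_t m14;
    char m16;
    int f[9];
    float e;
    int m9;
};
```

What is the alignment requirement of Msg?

member alignments: m2=1, m0=4, m13=2, m8=1, m12=4, m14=2, m16=1, f=4, e=4, m9=4
max = 4

4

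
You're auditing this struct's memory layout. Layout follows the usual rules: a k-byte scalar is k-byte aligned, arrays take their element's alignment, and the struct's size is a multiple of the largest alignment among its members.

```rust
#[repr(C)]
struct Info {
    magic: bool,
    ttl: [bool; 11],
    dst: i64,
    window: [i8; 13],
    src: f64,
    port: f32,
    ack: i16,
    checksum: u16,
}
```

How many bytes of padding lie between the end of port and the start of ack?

0..1  magic  (1B, 1-aligned)
1..12  ttl  (11B, 1-aligned)
12..16  -- padding (4B)
16..24  dst  (8B, 8-aligned)
24..37  window  (13B, 1-aligned)
37..40  -- padding (3B)
40..48  src  (8B, 8-aligned)
48..52  port  (4B, 4-aligned)
52..54  ack  (2B, 2-aligned)

0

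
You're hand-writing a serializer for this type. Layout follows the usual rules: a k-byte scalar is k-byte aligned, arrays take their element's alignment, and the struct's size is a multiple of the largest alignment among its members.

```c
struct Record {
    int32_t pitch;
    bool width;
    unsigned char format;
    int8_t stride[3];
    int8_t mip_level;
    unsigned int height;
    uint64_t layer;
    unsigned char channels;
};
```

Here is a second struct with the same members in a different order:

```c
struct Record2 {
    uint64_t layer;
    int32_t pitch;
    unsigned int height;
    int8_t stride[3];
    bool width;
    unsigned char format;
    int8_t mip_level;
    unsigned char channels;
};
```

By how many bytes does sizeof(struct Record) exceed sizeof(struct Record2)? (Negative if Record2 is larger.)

8

pitch at 0 (size 4, align 4) → ends 4
width at 4 (size 1, align 1) → ends 5
format at 5 (size 1, align 1) → ends 6
stride at 6 (size 3, align 1) → ends 9
mip_level at 9 (size 1, align 1) → ends 10
pad 2 to align 4 for height
height at 12 (size 4, align 4) → ends 16
layer at 16 (size 8, align 8) → ends 24
channels at 24 (size 1, align 1) → ends 25
tail pad 7 to reach multiple of 8
total 32 bytes, alignment 8
— Record2 —
layer at 0 (size 8, align 8) → ends 8
pitch at 8 (size 4, align 4) → ends 12
height at 12 (size 4, align 4) → ends 16
stride at 16 (size 3, align 1) → ends 19
width at 19 (size 1, align 1) → ends 20
format at 20 (size 1, align 1) → ends 21
mip_level at 21 (size 1, align 1) → ends 22
channels at 22 (size 1, align 1) → ends 23
tail pad 1 to reach multiple of 8
total 24 bytes, alignment 8
32 − 24 = 8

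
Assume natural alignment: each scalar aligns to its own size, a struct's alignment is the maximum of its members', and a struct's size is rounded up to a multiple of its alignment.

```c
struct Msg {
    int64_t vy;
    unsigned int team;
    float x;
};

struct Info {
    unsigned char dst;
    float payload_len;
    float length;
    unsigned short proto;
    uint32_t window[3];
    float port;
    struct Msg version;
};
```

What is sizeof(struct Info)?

48 bytes

Msg: 0..8  vy  (8B, 8-aligned); 8..12  team  (4B, 4-aligned); 12..16  x  (4B, 4-aligned); sizeof = 16, alignof = 8
0..1  dst  (1B, 1-aligned)
1..4  -- padding (3B)
4..8  payload_len  (4B, 4-aligned)
8..12  length  (4B, 4-aligned)
12..14  proto  (2B, 2-aligned)
14..16  -- padding (2B)
16..28  window  (12B, 4-aligned)
28..32  port  (4B, 4-aligned)
32..48  version  (16B, 8-aligned)
sizeof = 48, alignof = 8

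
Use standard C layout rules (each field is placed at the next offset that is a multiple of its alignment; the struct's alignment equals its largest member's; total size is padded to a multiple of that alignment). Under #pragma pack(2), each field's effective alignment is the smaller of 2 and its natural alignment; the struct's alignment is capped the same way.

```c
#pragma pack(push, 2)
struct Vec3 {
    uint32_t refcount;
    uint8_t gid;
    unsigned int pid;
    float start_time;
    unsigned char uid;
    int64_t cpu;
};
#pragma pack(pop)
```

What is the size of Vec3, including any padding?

24

@0: refcount [4B, align 2] → 4
@4: gid [1B, align 1] → 5
+1 pad (align 2)
@6: pid [4B, align 2] → 10
@10: start_time [4B, align 2] → 14
@14: uid [1B, align 1] → 15
+1 pad (align 2)
@16: cpu [8B, align 2] → 24
size 24, align 2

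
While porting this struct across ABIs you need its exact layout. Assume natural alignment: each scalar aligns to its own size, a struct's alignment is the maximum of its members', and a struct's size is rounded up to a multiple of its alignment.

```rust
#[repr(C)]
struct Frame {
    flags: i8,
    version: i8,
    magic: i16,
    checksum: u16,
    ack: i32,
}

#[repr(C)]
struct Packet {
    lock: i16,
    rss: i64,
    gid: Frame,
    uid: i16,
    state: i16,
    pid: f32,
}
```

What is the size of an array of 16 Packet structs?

Frame: flags at 0 (size 1, align 1) → ends 1; version at 1 (size 1, align 1) → ends 2; magic at 2 (size 2, align 2) → ends 4; checksum at 4 (size 2, align 2) → ends 6; pad 2 to align 4 for ack; ack at 8 (size 4, align 4) → ends 12; total 12 bytes, alignment 4
lock at 0 (size 2, align 2) → ends 2
pad 6 to align 8 for rss
rss at 8 (size 8, align 8) → ends 16
gid at 16 (size 12, align 4) → ends 28
uid at 28 (size 2, align 2) → ends 30
state at 30 (size 2, align 2) → ends 32
pid at 32 (size 4, align 4) → ends 36
tail pad 4 to reach multiple of 8
total 40 bytes, alignment 8
array of 16: 16 × 40 = 640

640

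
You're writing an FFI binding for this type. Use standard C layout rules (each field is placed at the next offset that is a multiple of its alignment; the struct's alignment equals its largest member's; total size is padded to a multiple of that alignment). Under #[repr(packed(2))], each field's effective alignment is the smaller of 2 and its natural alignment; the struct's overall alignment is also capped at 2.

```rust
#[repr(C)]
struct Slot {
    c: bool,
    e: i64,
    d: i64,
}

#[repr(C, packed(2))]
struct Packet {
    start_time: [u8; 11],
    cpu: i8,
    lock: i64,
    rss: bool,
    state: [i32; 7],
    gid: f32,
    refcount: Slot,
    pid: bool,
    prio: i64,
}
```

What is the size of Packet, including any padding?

88 bytes

Slot: @0: c [1B, align 1] → 1; +7 pad (align 8); @8: e [8B, align 8] → 16; @16: d [8B, align 8] → 24; size 24, align 8
@0: start_time [11B, align 1] → 11
@11: cpu [1B, align 1] → 12
@12: lock [8B, align 2] → 20
@20: rss [1B, align 1] → 21
+1 pad (align 2)
@22: state [28B, align 2] → 50
@50: gid [4B, align 2] → 54
@54: refcount [24B, align 2] → 78
@78: pid [1B, align 1] → 79
+1 pad (align 2)
@80: prio [8B, align 2] → 88
size 88, align 2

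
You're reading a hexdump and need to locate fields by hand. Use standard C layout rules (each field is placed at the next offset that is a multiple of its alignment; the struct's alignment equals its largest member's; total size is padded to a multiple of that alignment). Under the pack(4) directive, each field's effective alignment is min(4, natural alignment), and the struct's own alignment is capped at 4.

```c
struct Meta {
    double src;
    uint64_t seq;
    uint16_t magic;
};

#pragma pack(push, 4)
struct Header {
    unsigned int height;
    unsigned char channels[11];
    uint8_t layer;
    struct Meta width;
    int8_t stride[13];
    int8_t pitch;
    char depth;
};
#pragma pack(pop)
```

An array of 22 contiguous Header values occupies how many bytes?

Meta: @0: src [8B, align 8] → 8; @8: seq [8B, align 8] → 16; @16: magic [2B, align 2] → 18; +6 tail pad (align 8); size 24, align 8
@0: height [4B, align 4] → 4
@4: channels [11B, align 1] → 15
@15: layer [1B, align 1] → 16
@16: width [24B, align 4] → 40
@40: stride [13B, align 1] → 53
@53: pitch [1B, align 1] → 54
@54: depth [1B, align 1] → 55
+1 tail pad (align 4)
size 56, align 4
array of 22: 22 × 56 = 1232

1232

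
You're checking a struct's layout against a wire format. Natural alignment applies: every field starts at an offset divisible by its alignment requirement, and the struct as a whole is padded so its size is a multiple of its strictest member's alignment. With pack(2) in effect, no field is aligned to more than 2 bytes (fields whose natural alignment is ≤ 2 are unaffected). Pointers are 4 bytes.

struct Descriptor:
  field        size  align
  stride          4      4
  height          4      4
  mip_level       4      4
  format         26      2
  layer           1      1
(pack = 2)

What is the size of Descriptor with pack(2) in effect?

0..4  stride  (4B, 2-aligned)
4..8  height  (4B, 2-aligned)
8..12  mip_level  (4B, 2-aligned)
12..38  format  (26B, 2-aligned)
38..39  layer  (1B, 1-aligned)
39..40  -- tail padding (1B)
sizeof = 40, alignof = 2

40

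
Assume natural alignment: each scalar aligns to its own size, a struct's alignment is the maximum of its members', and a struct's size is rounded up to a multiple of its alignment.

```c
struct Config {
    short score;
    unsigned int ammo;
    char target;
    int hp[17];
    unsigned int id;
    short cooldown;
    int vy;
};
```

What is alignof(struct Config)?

member alignments: score=2, ammo=4, target=1, hp=4, id=4, cooldown=2, vy=4
max = 4

4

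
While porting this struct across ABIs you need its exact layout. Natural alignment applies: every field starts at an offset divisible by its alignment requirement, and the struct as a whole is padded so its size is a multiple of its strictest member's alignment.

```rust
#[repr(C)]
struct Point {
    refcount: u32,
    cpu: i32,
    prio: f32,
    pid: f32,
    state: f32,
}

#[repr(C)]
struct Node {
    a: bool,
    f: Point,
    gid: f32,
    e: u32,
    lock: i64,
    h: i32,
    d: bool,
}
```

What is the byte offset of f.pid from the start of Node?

16

Point: 0..4  refcount  (4B, 4-aligned); 4..8  cpu  (4B, 4-aligned); 8..12  prio  (4B, 4-aligned); 12..16  pid  (4B, 4-aligned); 16..20  state  (4B, 4-aligned); sizeof = 20, alignof = 4
0..1  a  (1B, 1-aligned)
1..4  -- padding (3B)
4..24  f  (20B, 4-aligned)
within Point: pid at 12
4 + 12 = 16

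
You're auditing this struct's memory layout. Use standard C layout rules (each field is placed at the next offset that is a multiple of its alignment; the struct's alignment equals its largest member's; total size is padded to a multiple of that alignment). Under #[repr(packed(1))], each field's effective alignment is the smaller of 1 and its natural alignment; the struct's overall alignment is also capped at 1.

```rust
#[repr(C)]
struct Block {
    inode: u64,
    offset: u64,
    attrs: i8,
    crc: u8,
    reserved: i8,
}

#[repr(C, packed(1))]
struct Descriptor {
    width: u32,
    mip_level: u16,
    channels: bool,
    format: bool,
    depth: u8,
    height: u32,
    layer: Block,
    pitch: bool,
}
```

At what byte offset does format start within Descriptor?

7

Block: inode at 0 (size 8, align 8) → ends 8; offset at 8 (size 8, align 8) → ends 16; attrs at 16 (size 1, align 1) → ends 17; crc at 17 (size 1, align 1) → ends 18; reserved at 18 (size 1, align 1) → ends 19; tail pad 5 to reach multiple of 8; total 24 bytes, alignment 8
width at 0 (size 4, align 1) → ends 4
mip_level at 4 (size 2, align 1) → ends 6
channels at 6 (size 1, align 1) → ends 7
format at 7 (size 1, align 1) → ends 8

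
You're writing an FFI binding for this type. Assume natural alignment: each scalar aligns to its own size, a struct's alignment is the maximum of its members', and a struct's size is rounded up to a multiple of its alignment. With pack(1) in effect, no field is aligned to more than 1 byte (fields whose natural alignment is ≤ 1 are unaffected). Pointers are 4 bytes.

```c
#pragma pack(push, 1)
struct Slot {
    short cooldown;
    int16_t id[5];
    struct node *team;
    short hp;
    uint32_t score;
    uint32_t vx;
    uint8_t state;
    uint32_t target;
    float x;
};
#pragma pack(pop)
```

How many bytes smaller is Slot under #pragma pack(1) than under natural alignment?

natural layout:
  cooldown at 0 (size 2, align 2) → ends 2
  id at 2 (size 10, align 2) → ends 12
  team at 12 (size 4, align 4) → ends 16
  hp at 16 (size 2, align 2) → ends 18
  pad 2 to align 4 for score
  score at 20 (size 4, align 4) → ends 24
  vx at 24 (size 4, align 4) → ends 28
  state at 28 (size 1, align 1) → ends 29
  pad 3 to align 4 for target
  target at 32 (size 4, align 4) → ends 36
  x at 36 (size 4, align 4) → ends 40
  total 40 bytes, alignment 4
packed(1) layout:
  cooldown at 0 (size 2, align 1) → ends 2
  id at 2 (size 10, align 1) → ends 12
  team at 12 (size 4, align 1) → ends 16
  hp at 16 (size 2, align 1) → ends 18
  score at 18 (size 4, align 1) → ends 22
  vx at 22 (size 4, align 1) → ends 26
  state at 26 (size 1, align 1) → ends 27
  target at 27 (size 4, align 1) → ends 31
  x at 31 (size 4, align 1) → ends 35
  total 35 bytes, alignment 1
40 − 35 = 5

5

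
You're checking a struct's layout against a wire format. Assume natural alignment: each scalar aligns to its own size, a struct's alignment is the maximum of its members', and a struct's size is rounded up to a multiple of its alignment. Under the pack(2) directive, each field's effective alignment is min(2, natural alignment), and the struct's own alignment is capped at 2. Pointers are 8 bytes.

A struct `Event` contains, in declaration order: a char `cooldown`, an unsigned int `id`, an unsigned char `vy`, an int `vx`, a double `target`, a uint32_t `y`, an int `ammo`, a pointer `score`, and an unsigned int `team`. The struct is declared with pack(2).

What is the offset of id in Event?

cooldown at 0 (size 1, align 1) → ends 1
pad 1 to align 2 for id
id at 2 (size 4, align 2) → ends 6

2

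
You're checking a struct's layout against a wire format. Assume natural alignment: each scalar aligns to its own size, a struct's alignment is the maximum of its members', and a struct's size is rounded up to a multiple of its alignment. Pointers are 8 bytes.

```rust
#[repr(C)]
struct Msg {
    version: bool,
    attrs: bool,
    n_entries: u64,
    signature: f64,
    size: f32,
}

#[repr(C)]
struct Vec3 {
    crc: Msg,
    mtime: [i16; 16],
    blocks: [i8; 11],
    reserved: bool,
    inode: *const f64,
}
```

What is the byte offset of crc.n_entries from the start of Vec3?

Msg: @0: version [1B, align 1] → 1; @1: attrs [1B, align 1] → 2; +6 pad (align 8); @8: n_entries [8B, align 8] → 16; @16: signature [8B, align 8] → 24; @24: size [4B, align 4] → 28; +4 tail pad (align 8); size 32, align 8
@0: crc [32B, align 8] → 32
within Msg: n_entries at 8
0 + 8 = 8

8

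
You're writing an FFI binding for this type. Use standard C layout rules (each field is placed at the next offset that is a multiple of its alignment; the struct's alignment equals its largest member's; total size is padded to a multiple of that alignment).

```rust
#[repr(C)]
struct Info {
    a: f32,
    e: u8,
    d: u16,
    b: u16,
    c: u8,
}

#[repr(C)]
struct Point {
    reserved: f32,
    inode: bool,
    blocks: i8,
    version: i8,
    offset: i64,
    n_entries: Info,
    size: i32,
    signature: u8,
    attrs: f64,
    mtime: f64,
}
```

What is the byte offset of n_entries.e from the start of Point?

20

Info: a at 0 (size 4, align 4) → ends 4; e at 4 (size 1, align 1) → ends 5; pad 1 to align 2 for d; d at 6 (size 2, align 2) → ends 8; b at 8 (size 2, align 2) → ends 10; c at 10 (size 1, align 1) → ends 11; tail pad 1 to reach multiple of 4; total 12 bytes, alignment 4
reserved at 0 (size 4, align 4) → ends 4
inode at 4 (size 1, align 1) → ends 5
blocks at 5 (size 1, align 1) → ends 6
version at 6 (size 1, align 1) → ends 7
pad 1 to align 8 for offset
offset at 8 (size 8, align 8) → ends 16
n_entries at 16 (size 12, align 4) → ends 28
within Info: e at 4
16 + 4 = 20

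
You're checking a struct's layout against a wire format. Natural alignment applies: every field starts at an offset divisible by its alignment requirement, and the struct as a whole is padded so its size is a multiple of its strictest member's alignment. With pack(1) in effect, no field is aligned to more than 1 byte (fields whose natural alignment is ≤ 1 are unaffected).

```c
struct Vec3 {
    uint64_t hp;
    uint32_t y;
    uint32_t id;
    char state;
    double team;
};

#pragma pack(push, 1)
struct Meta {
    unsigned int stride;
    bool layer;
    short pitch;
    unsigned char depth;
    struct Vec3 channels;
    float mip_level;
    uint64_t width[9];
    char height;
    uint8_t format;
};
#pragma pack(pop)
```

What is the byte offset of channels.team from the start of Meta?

Vec3: 0..8  hp  (8B, 8-aligned); 8..12  y  (4B, 4-aligned); 12..16  id  (4B, 4-aligned); 16..17  state  (1B, 1-aligned); 17..24  -- padding (7B); 24..32  team  (8B, 8-aligned); sizeof = 32, alignof = 8
0..4  stride  (4B, 1-aligned)
4..5  layer  (1B, 1-aligned)
5..7  pitch  (2B, 1-aligned)
7..8  depth  (1B, 1-aligned)
8..40  channels  (32B, 1-aligned)
within Vec3: team at 24
8 + 24 = 32

32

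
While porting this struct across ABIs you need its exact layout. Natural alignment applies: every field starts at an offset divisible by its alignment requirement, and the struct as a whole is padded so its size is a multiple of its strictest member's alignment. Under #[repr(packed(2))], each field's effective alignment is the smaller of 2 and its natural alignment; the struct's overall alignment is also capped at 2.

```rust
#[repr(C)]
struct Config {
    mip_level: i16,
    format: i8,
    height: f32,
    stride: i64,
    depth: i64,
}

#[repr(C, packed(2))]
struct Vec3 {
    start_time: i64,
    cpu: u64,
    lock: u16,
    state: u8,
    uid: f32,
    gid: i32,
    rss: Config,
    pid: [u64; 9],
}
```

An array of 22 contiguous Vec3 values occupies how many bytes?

2728

Config: 0..2  mip_level  (2B, 2-aligned); 2..3  format  (1B, 1-aligned); 3..4  -- padding (1B); 4..8  height  (4B, 4-aligned); 8..16  stride  (8B, 8-aligned); 16..24  depth  (8B, 8-aligned); sizeof = 24, alignof = 8
0..8  start_time  (8B, 2-aligned)
8..16  cpu  (8B, 2-aligned)
16..18  lock  (2B, 2-aligned)
18..19  state  (1B, 1-aligned)
19..20  -- padding (1B)
20..24  uid  (4B, 2-aligned)
24..28  gid  (4B, 2-aligned)
28..52  rss  (24B, 2-aligned)
52..124  pid  (72B, 2-aligned)
sizeof = 124, alignof = 2
array of 22: 22 × 124 = 2728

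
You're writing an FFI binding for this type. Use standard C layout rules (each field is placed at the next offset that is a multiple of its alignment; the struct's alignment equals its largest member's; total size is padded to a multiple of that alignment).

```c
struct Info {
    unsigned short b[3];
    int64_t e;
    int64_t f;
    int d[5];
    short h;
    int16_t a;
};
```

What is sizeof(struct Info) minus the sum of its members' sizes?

2

b at 0 (size 6, align 2) → ends 6
pad 2 to align 8 for e
e at 8 (size 8, align 8) → ends 16
f at 16 (size 8, align 8) → ends 24
d at 24 (size 20, align 4) → ends 44
h at 44 (size 2, align 2) → ends 46
a at 46 (size 2, align 2) → ends 48
total 48 bytes, alignment 8
data bytes 46, size 48 → padding 2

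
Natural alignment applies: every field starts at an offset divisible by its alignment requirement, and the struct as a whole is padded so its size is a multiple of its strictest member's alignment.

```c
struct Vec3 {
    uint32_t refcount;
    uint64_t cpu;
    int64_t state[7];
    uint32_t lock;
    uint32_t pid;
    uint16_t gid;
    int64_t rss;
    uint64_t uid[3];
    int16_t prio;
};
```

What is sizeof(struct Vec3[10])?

1280

refcount at 0 (size 4, align 4) → ends 4
pad 4 to align 8 for cpu
cpu at 8 (size 8, align 8) → ends 16
state at 16 (size 56, align 8) → ends 72
lock at 72 (size 4, align 4) → ends 76
pid at 76 (size 4, align 4) → ends 80
gid at 80 (size 2, align 2) → ends 82
pad 6 to align 8 for rss
rss at 88 (size 8, align 8) → ends 96
uid at 96 (size 24, align 8) → ends 120
prio at 120 (size 2, align 2) → ends 122
tail pad 6 to reach multiple of 8
total 128 bytes, alignment 8
array of 10: 10 × 128 = 1280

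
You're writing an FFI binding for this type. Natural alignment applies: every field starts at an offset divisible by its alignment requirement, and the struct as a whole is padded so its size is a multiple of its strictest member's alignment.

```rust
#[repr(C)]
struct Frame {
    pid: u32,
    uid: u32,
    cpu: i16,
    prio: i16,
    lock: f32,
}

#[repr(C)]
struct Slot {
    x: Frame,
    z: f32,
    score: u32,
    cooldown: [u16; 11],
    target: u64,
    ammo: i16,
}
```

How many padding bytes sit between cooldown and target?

Frame: 0..4  pid  (4B, 4-aligned); 4..8  uid  (4B, 4-aligned); 8..10  cpu  (2B, 2-aligned); 10..12  prio  (2B, 2-aligned); 12..16  lock  (4B, 4-aligned); sizeof = 16, alignof = 4
0..16  x  (16B, 4-aligned)
16..20  z  (4B, 4-aligned)
20..24  score  (4B, 4-aligned)
24..46  cooldown  (22B, 2-aligned)
46..48  -- padding (2B)
48..56  target  (8B, 8-aligned)

2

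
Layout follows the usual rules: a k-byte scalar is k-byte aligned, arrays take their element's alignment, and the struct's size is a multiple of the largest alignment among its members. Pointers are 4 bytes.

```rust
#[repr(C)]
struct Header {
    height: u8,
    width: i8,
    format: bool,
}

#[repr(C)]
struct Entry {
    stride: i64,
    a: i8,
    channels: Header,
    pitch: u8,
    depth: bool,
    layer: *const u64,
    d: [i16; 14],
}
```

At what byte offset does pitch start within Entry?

Header: @0: height [1B, align 1] → 1; @1: width [1B, align 1] → 2; @2: format [1B, align 1] → 3; size 3, align 1
@0: stride [8B, align 8] → 8
@8: a [1B, align 1] → 9
@9: channels [3B, align 1] → 12
@12: pitch [1B, align 1] → 13

12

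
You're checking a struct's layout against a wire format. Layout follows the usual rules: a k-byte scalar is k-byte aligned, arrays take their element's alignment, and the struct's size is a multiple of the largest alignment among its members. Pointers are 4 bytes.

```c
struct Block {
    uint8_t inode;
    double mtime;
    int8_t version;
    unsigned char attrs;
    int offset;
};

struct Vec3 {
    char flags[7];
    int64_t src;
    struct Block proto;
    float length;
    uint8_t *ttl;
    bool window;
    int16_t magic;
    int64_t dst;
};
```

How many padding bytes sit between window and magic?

1

Block: 0..1  inode  (1B, 1-aligned); 1..8  -- padding (7B); 8..16  mtime  (8B, 8-aligned); 16..17  version  (1B, 1-aligned); 17..18  attrs  (1B, 1-aligned); 18..20  -- padding (2B); 20..24  offset  (4B, 4-aligned); sizeof = 24, alignof = 8
0..7  flags  (7B, 1-aligned)
7..8  -- padding (1B)
8..16  src  (8B, 8-aligned)
16..40  proto  (24B, 8-aligned)
40..44  length  (4B, 4-aligned)
44..48  ttl  (4B, 4-aligned)
48..49  window  (1B, 1-aligned)
49..50  -- padding (1B)
50..52  magic  (2B, 2-aligned)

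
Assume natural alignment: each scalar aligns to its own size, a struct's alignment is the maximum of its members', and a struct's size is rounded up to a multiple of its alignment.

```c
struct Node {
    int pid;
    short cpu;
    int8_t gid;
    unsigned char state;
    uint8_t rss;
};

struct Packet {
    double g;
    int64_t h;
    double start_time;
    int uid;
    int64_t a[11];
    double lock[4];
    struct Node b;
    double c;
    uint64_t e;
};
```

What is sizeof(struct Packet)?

184 bytes

Node: @0: pid [4B, align 4] → 4; @4: cpu [2B, align 2] → 6; @6: gid [1B, align 1] → 7; @7: state [1B, align 1] → 8; @8: rss [1B, align 1] → 9; +3 tail pad (align 4); size 12, align 4
@0: g [8B, align 8] → 8
@8: h [8B, align 8] → 16
@16: start_time [8B, align 8] → 24
@24: uid [4B, align 4] → 28
+4 pad (align 8)
@32: a [88B, align 8] → 120
@120: lock [32B, align 8] → 152
@152: b [12B, align 4] → 164
+4 pad (align 8)
@168: c [8B, align 8] → 176
@176: e [8B, align 8] → 184
size 184, align 8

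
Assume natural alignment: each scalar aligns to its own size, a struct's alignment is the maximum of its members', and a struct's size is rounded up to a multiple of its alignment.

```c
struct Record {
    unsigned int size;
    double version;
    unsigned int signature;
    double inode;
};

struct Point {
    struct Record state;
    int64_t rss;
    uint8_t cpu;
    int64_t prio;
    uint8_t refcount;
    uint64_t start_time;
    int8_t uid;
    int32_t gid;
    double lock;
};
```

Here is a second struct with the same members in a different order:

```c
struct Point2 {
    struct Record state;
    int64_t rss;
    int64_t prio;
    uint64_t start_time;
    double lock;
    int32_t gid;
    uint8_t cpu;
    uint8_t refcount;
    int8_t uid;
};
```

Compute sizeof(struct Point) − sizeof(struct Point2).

16

Record: size at 0 (size 4, align 4) → ends 4; pad 4 to align 8 for version; version at 8 (size 8, align 8) → ends 16; signature at 16 (size 4, align 4) → ends 20; pad 4 to align 8 for inode; inode at 24 (size 8, align 8) → ends 32; total 32 bytes, alignment 8
state at 0 (size 32, align 8) → ends 32
rss at 32 (size 8, align 8) → ends 40
cpu at 40 (size 1, align 1) → ends 41
pad 7 to align 8 for prio
prio at 48 (size 8, align 8) → ends 56
refcount at 56 (size 1, align 1) → ends 57
pad 7 to align 8 for start_time
start_time at 64 (size 8, align 8) → ends 72
uid at 72 (size 1, align 1) → ends 73
pad 3 to align 4 for gid
gid at 76 (size 4, align 4) → ends 80
lock at 80 (size 8, align 8) → ends 88
total 88 bytes, alignment 8
— Point2 —
state at 0 (size 32, align 8) → ends 32
rss at 32 (size 8, align 8) → ends 40
prio at 40 (size 8, align 8) → ends 48
start_time at 48 (size 8, align 8) → ends 56
lock at 56 (size 8, align 8) → ends 64
gid at 64 (size 4, align 4) → ends 68
cpu at 68 (size 1, align 1) → ends 69
refcount at 69 (size 1, align 1) → ends 70
uid at 70 (size 1, align 1) → ends 71
tail pad 1 to reach multiple of 8
total 72 bytes, alignment 8
88 − 72 = 16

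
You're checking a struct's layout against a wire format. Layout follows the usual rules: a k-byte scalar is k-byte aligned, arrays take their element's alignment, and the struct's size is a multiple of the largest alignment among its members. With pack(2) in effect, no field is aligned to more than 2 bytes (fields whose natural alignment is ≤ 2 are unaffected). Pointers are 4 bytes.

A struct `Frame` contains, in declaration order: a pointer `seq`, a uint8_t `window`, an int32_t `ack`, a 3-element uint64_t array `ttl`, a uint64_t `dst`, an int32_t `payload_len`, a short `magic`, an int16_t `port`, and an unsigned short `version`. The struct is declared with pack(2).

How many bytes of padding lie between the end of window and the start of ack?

0..4  seq  (4B, 2-aligned)
4..5  window  (1B, 1-aligned)
5..6  -- padding (1B)
6..10  ack  (4B, 2-aligned)

1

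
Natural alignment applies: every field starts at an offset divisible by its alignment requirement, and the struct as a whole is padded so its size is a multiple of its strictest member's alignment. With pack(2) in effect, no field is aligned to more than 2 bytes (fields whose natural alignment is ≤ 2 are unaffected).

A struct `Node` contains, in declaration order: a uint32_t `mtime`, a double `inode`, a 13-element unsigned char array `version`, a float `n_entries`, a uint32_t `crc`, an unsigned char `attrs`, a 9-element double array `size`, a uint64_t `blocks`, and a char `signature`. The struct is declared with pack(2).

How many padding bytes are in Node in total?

3

mtime at 0 (size 4, align 2) → ends 4
inode at 4 (size 8, align 2) → ends 12
version at 12 (size 13, align 1) → ends 25
pad 1 to align 2 for n_entries
n_entries at 26 (size 4, align 2) → ends 30
crc at 30 (size 4, align 2) → ends 34
attrs at 34 (size 1, align 1) → ends 35
pad 1 to align 2 for size
size at 36 (size 72, align 2) → ends 108
blocks at 108 (size 8, align 2) → ends 116
signature at 116 (size 1, align 1) → ends 117
tail pad 1 to reach multiple of 2
total 118 bytes, alignment 2
data bytes 115, size 118 → padding 3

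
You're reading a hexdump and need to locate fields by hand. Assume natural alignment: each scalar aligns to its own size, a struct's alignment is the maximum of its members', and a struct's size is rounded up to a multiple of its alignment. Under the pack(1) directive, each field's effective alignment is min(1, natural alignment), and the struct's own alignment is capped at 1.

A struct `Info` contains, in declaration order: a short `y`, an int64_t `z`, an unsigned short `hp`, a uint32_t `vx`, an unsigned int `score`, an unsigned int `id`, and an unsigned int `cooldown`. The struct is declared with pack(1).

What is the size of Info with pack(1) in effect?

28

0..2  y  (2B, 1-aligned)
2..10  z  (8B, 1-aligned)
10..12  hp  (2B, 1-aligned)
12..16  vx  (4B, 1-aligned)
16..20  score  (4B, 1-aligned)
20..24  id  (4B, 1-aligned)
24..28  cooldown  (4B, 1-aligned)
sizeof = 28, alignof = 1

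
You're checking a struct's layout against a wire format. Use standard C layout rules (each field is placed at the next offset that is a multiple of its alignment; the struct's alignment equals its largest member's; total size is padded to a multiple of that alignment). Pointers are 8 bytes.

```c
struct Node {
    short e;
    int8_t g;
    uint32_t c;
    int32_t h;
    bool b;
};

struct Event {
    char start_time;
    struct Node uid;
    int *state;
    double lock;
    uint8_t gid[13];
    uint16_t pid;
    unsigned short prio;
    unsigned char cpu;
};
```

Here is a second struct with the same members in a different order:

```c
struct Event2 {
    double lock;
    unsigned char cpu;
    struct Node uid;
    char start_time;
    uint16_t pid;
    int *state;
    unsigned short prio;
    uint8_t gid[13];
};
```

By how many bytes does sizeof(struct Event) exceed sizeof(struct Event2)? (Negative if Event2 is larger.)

Node: 0..2  e  (2B, 2-aligned); 2..3  g  (1B, 1-aligned); 3..4  -- padding (1B); 4..8  c  (4B, 4-aligned); 8..12  h  (4B, 4-aligned); 12..13  b  (1B, 1-aligned); 13..16  -- tail padding (3B); sizeof = 16, alignof = 4
0..1  start_time  (1B, 1-aligned)
1..4  -- padding (3B)
4..20  uid  (16B, 4-aligned)
20..24  -- padding (4B)
24..32  state  (8B, 8-aligned)
32..40  lock  (8B, 8-aligned)
40..53  gid  (13B, 1-aligned)
53..54  -- padding (1B)
54..56  pid  (2B, 2-aligned)
56..58  prio  (2B, 2-aligned)
58..59  cpu  (1B, 1-aligned)
59..64  -- tail padding (5B)
sizeof = 64, alignof = 8
— Event2 —
0..8  lock  (8B, 8-aligned)
8..9  cpu  (1B, 1-aligned)
9..12  -- padding (3B)
12..28  uid  (16B, 4-aligned)
28..29  start_time  (1B, 1-aligned)
29..30  -- padding (1B)
30..32  pid  (2B, 2-aligned)
32..40  state  (8B, 8-aligned)
40..42  prio  (2B, 2-aligned)
42..55  gid  (13B, 1-aligned)
55..56  -- tail padding (1B)
sizeof = 56, alignof = 8
64 − 56 = 8

8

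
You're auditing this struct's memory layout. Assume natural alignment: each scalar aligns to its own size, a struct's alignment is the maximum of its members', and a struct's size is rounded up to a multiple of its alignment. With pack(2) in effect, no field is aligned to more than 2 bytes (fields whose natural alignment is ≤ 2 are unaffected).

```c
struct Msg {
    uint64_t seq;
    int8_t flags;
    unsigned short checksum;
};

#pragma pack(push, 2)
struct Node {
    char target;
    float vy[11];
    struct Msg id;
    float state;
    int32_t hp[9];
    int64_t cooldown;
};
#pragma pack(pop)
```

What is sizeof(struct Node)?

110

Msg: @0: seq [8B, align 8] → 8; @8: flags [1B, align 1] → 9; +1 pad (align 2); @10: checksum [2B, align 2] → 12; +4 tail pad (align 8); size 16, align 8
@0: target [1B, align 1] → 1
+1 pad (align 2)
@2: vy [44B, align 2] → 46
@46: id [16B, align 2] → 62
@62: state [4B, align 2] → 66
@66: hp [36B, align 2] → 102
@102: cooldown [8B, align 2] → 110
size 110, align 2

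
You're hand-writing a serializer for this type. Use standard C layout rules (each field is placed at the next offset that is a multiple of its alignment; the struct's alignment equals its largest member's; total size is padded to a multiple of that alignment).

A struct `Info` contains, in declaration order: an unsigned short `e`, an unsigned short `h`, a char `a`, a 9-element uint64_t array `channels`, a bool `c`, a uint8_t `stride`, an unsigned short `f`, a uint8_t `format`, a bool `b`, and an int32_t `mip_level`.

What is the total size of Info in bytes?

0..2  e  (2B, 2-aligned)
2..4  h  (2B, 2-aligned)
4..5  a  (1B, 1-aligned)
5..8  -- padding (3B)
8..80  channels  (72B, 8-aligned)
80..81  c  (1B, 1-aligned)
81..82  stride  (1B, 1-aligned)
82..84  f  (2B, 2-aligned)
84..85  format  (1B, 1-aligned)
85..86  b  (1B, 1-aligned)
86..88  -- padding (2B)
88..92  mip_level  (4B, 4-aligned)
92..96  -- tail padding (4B)
sizeof = 96, alignof = 8

96 bytes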